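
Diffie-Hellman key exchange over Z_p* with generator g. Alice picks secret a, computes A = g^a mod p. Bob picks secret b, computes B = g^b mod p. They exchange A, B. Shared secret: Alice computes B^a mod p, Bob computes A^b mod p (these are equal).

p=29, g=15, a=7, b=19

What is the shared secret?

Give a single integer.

Answer: 12

Derivation:
A = 15^7 mod 29  (bits of 7 = 111)
  bit 0 = 1: r = r^2 * 15 mod 29 = 1^2 * 15 = 1*15 = 15
  bit 1 = 1: r = r^2 * 15 mod 29 = 15^2 * 15 = 22*15 = 11
  bit 2 = 1: r = r^2 * 15 mod 29 = 11^2 * 15 = 5*15 = 17
  -> A = 17
B = 15^19 mod 29  (bits of 19 = 10011)
  bit 0 = 1: r = r^2 * 15 mod 29 = 1^2 * 15 = 1*15 = 15
  bit 1 = 0: r = r^2 mod 29 = 15^2 = 22
  bit 2 = 0: r = r^2 mod 29 = 22^2 = 20
  bit 3 = 1: r = r^2 * 15 mod 29 = 20^2 * 15 = 23*15 = 26
  bit 4 = 1: r = r^2 * 15 mod 29 = 26^2 * 15 = 9*15 = 19
  -> B = 19
s = B^a = 19^7 mod 29  (bits of 7 = 111)
  bit 0 = 1: r = r^2 * 19 mod 29 = 1^2 * 19 = 1*19 = 19
  bit 1 = 1: r = r^2 * 19 mod 29 = 19^2 * 19 = 13*19 = 15
  bit 2 = 1: r = r^2 * 19 mod 29 = 15^2 * 19 = 22*19 = 12
  -> s = B^a = 12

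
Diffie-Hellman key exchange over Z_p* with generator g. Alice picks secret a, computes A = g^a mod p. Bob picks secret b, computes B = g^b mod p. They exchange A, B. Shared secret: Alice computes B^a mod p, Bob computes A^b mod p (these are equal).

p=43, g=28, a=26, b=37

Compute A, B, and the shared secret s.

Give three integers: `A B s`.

A = 28^26 mod 43  (bits of 26 = 11010)
  bit 0 = 1: r = r^2 * 28 mod 43 = 1^2 * 28 = 1*28 = 28
  bit 1 = 1: r = r^2 * 28 mod 43 = 28^2 * 28 = 10*28 = 22
  bit 2 = 0: r = r^2 mod 43 = 22^2 = 11
  bit 3 = 1: r = r^2 * 28 mod 43 = 11^2 * 28 = 35*28 = 34
  bit 4 = 0: r = r^2 mod 43 = 34^2 = 38
  -> A = 38
B = 28^37 mod 43  (bits of 37 = 100101)
  bit 0 = 1: r = r^2 * 28 mod 43 = 1^2 * 28 = 1*28 = 28
  bit 1 = 0: r = r^2 mod 43 = 28^2 = 10
  bit 2 = 0: r = r^2 mod 43 = 10^2 = 14
  bit 3 = 1: r = r^2 * 28 mod 43 = 14^2 * 28 = 24*28 = 27
  bit 4 = 0: r = r^2 mod 43 = 27^2 = 41
  bit 5 = 1: r = r^2 * 28 mod 43 = 41^2 * 28 = 4*28 = 26
  -> B = 26
s = B^a = 26^26 mod 43  (bits of 26 = 11010)
  bit 0 = 1: r = r^2 * 26 mod 43 = 1^2 * 26 = 1*26 = 26
  bit 1 = 1: r = r^2 * 26 mod 43 = 26^2 * 26 = 31*26 = 32
  bit 2 = 0: r = r^2 mod 43 = 32^2 = 35
  bit 3 = 1: r = r^2 * 26 mod 43 = 35^2 * 26 = 21*26 = 30
  bit 4 = 0: r = r^2 mod 43 = 30^2 = 40
  -> s = B^a = 40

Answer: 38 26 40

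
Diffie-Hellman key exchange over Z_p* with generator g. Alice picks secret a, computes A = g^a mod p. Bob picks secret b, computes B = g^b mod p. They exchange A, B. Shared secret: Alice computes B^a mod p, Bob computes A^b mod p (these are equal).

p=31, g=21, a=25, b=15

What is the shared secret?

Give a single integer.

Answer: 30

Derivation:
A = 21^25 mod 31  (bits of 25 = 11001)
  bit 0 = 1: r = r^2 * 21 mod 31 = 1^2 * 21 = 1*21 = 21
  bit 1 = 1: r = r^2 * 21 mod 31 = 21^2 * 21 = 7*21 = 23
  bit 2 = 0: r = r^2 mod 31 = 23^2 = 2
  bit 3 = 0: r = r^2 mod 31 = 2^2 = 4
  bit 4 = 1: r = r^2 * 21 mod 31 = 4^2 * 21 = 16*21 = 26
  -> A = 26
B = 21^15 mod 31  (bits of 15 = 1111)
  bit 0 = 1: r = r^2 * 21 mod 31 = 1^2 * 21 = 1*21 = 21
  bit 1 = 1: r = r^2 * 21 mod 31 = 21^2 * 21 = 7*21 = 23
  bit 2 = 1: r = r^2 * 21 mod 31 = 23^2 * 21 = 2*21 = 11
  bit 3 = 1: r = r^2 * 21 mod 31 = 11^2 * 21 = 28*21 = 30
  -> B = 30
s = B^a = 30^25 mod 31  (bits of 25 = 11001)
  bit 0 = 1: r = r^2 * 30 mod 31 = 1^2 * 30 = 1*30 = 30
  bit 1 = 1: r = r^2 * 30 mod 31 = 30^2 * 30 = 1*30 = 30
  bit 2 = 0: r = r^2 mod 31 = 30^2 = 1
  bit 3 = 0: r = r^2 mod 31 = 1^2 = 1
  bit 4 = 1: r = r^2 * 30 mod 31 = 1^2 * 30 = 1*30 = 30
  -> s = B^a = 30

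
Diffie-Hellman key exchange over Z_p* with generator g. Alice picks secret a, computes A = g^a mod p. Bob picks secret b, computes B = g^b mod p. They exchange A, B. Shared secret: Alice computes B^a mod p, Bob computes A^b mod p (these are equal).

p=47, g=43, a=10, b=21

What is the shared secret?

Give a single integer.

Answer: 17

Derivation:
A = 43^10 mod 47  (bits of 10 = 1010)
  bit 0 = 1: r = r^2 * 43 mod 47 = 1^2 * 43 = 1*43 = 43
  bit 1 = 0: r = r^2 mod 47 = 43^2 = 16
  bit 2 = 1: r = r^2 * 43 mod 47 = 16^2 * 43 = 21*43 = 10
  bit 3 = 0: r = r^2 mod 47 = 10^2 = 6
  -> A = 6
B = 43^21 mod 47  (bits of 21 = 10101)
  bit 0 = 1: r = r^2 * 43 mod 47 = 1^2 * 43 = 1*43 = 43
  bit 1 = 0: r = r^2 mod 47 = 43^2 = 16
  bit 2 = 1: r = r^2 * 43 mod 47 = 16^2 * 43 = 21*43 = 10
  bit 3 = 0: r = r^2 mod 47 = 10^2 = 6
  bit 4 = 1: r = r^2 * 43 mod 47 = 6^2 * 43 = 36*43 = 44
  -> B = 44
s = B^a = 44^10 mod 47  (bits of 10 = 1010)
  bit 0 = 1: r = r^2 * 44 mod 47 = 1^2 * 44 = 1*44 = 44
  bit 1 = 0: r = r^2 mod 47 = 44^2 = 9
  bit 2 = 1: r = r^2 * 44 mod 47 = 9^2 * 44 = 34*44 = 39
  bit 3 = 0: r = r^2 mod 47 = 39^2 = 17
  -> s = B^a = 17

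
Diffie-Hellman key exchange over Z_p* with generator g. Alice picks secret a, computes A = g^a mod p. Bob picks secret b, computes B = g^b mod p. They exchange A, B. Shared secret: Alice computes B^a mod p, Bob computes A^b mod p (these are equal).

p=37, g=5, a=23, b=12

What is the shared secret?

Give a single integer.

Answer: 26

Derivation:
A = 5^23 mod 37  (bits of 23 = 10111)
  bit 0 = 1: r = r^2 * 5 mod 37 = 1^2 * 5 = 1*5 = 5
  bit 1 = 0: r = r^2 mod 37 = 5^2 = 25
  bit 2 = 1: r = r^2 * 5 mod 37 = 25^2 * 5 = 33*5 = 17
  bit 3 = 1: r = r^2 * 5 mod 37 = 17^2 * 5 = 30*5 = 2
  bit 4 = 1: r = r^2 * 5 mod 37 = 2^2 * 5 = 4*5 = 20
  -> A = 20
B = 5^12 mod 37  (bits of 12 = 1100)
  bit 0 = 1: r = r^2 * 5 mod 37 = 1^2 * 5 = 1*5 = 5
  bit 1 = 1: r = r^2 * 5 mod 37 = 5^2 * 5 = 25*5 = 14
  bit 2 = 0: r = r^2 mod 37 = 14^2 = 11
  bit 3 = 0: r = r^2 mod 37 = 11^2 = 10
  -> B = 10
s = B^a = 10^23 mod 37  (bits of 23 = 10111)
  bit 0 = 1: r = r^2 * 10 mod 37 = 1^2 * 10 = 1*10 = 10
  bit 1 = 0: r = r^2 mod 37 = 10^2 = 26
  bit 2 = 1: r = r^2 * 10 mod 37 = 26^2 * 10 = 10*10 = 26
  bit 3 = 1: r = r^2 * 10 mod 37 = 26^2 * 10 = 10*10 = 26
  bit 4 = 1: r = r^2 * 10 mod 37 = 26^2 * 10 = 10*10 = 26
  -> s = B^a = 26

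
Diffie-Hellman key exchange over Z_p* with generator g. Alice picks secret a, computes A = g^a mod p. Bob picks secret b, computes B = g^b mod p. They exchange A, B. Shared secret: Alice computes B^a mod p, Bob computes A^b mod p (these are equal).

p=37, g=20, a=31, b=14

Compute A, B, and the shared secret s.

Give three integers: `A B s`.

Answer: 35 3 30

Derivation:
A = 20^31 mod 37  (bits of 31 = 11111)
  bit 0 = 1: r = r^2 * 20 mod 37 = 1^2 * 20 = 1*20 = 20
  bit 1 = 1: r = r^2 * 20 mod 37 = 20^2 * 20 = 30*20 = 8
  bit 2 = 1: r = r^2 * 20 mod 37 = 8^2 * 20 = 27*20 = 22
  bit 3 = 1: r = r^2 * 20 mod 37 = 22^2 * 20 = 3*20 = 23
  bit 4 = 1: r = r^2 * 20 mod 37 = 23^2 * 20 = 11*20 = 35
  -> A = 35
B = 20^14 mod 37  (bits of 14 = 1110)
  bit 0 = 1: r = r^2 * 20 mod 37 = 1^2 * 20 = 1*20 = 20
  bit 1 = 1: r = r^2 * 20 mod 37 = 20^2 * 20 = 30*20 = 8
  bit 2 = 1: r = r^2 * 20 mod 37 = 8^2 * 20 = 27*20 = 22
  bit 3 = 0: r = r^2 mod 37 = 22^2 = 3
  -> B = 3
s = B^a = 3^31 mod 37  (bits of 31 = 11111)
  bit 0 = 1: r = r^2 * 3 mod 37 = 1^2 * 3 = 1*3 = 3
  bit 1 = 1: r = r^2 * 3 mod 37 = 3^2 * 3 = 9*3 = 27
  bit 2 = 1: r = r^2 * 3 mod 37 = 27^2 * 3 = 26*3 = 4
  bit 3 = 1: r = r^2 * 3 mod 37 = 4^2 * 3 = 16*3 = 11
  bit 4 = 1: r = r^2 * 3 mod 37 = 11^2 * 3 = 10*3 = 30
  -> s = B^a = 30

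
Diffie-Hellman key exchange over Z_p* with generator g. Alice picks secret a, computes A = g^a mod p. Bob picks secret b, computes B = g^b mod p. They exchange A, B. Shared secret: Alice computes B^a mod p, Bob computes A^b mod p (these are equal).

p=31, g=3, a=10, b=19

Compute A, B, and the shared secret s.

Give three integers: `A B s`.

Answer: 25 12 25

Derivation:
A = 3^10 mod 31  (bits of 10 = 1010)
  bit 0 = 1: r = r^2 * 3 mod 31 = 1^2 * 3 = 1*3 = 3
  bit 1 = 0: r = r^2 mod 31 = 3^2 = 9
  bit 2 = 1: r = r^2 * 3 mod 31 = 9^2 * 3 = 19*3 = 26
  bit 3 = 0: r = r^2 mod 31 = 26^2 = 25
  -> A = 25
B = 3^19 mod 31  (bits of 19 = 10011)
  bit 0 = 1: r = r^2 * 3 mod 31 = 1^2 * 3 = 1*3 = 3
  bit 1 = 0: r = r^2 mod 31 = 3^2 = 9
  bit 2 = 0: r = r^2 mod 31 = 9^2 = 19
  bit 3 = 1: r = r^2 * 3 mod 31 = 19^2 * 3 = 20*3 = 29
  bit 4 = 1: r = r^2 * 3 mod 31 = 29^2 * 3 = 4*3 = 12
  -> B = 12
s = B^a = 12^10 mod 31  (bits of 10 = 1010)
  bit 0 = 1: r = r^2 * 12 mod 31 = 1^2 * 12 = 1*12 = 12
  bit 1 = 0: r = r^2 mod 31 = 12^2 = 20
  bit 2 = 1: r = r^2 * 12 mod 31 = 20^2 * 12 = 28*12 = 26
  bit 3 = 0: r = r^2 mod 31 = 26^2 = 25
  -> s = B^a = 25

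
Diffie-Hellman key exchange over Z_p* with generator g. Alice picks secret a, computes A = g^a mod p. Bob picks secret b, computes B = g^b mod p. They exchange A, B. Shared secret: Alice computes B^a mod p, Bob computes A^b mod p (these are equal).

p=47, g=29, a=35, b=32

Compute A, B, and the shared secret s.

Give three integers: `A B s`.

Answer: 26 17 8

Derivation:
A = 29^35 mod 47  (bits of 35 = 100011)
  bit 0 = 1: r = r^2 * 29 mod 47 = 1^2 * 29 = 1*29 = 29
  bit 1 = 0: r = r^2 mod 47 = 29^2 = 42
  bit 2 = 0: r = r^2 mod 47 = 42^2 = 25
  bit 3 = 0: r = r^2 mod 47 = 25^2 = 14
  bit 4 = 1: r = r^2 * 29 mod 47 = 14^2 * 29 = 8*29 = 44
  bit 5 = 1: r = r^2 * 29 mod 47 = 44^2 * 29 = 9*29 = 26
  -> A = 26
B = 29^32 mod 47  (bits of 32 = 100000)
  bit 0 = 1: r = r^2 * 29 mod 47 = 1^2 * 29 = 1*29 = 29
  bit 1 = 0: r = r^2 mod 47 = 29^2 = 42
  bit 2 = 0: r = r^2 mod 47 = 42^2 = 25
  bit 3 = 0: r = r^2 mod 47 = 25^2 = 14
  bit 4 = 0: r = r^2 mod 47 = 14^2 = 8
  bit 5 = 0: r = r^2 mod 47 = 8^2 = 17
  -> B = 17
s = B^a = 17^35 mod 47  (bits of 35 = 100011)
  bit 0 = 1: r = r^2 * 17 mod 47 = 1^2 * 17 = 1*17 = 17
  bit 1 = 0: r = r^2 mod 47 = 17^2 = 7
  bit 2 = 0: r = r^2 mod 47 = 7^2 = 2
  bit 3 = 0: r = r^2 mod 47 = 2^2 = 4
  bit 4 = 1: r = r^2 * 17 mod 47 = 4^2 * 17 = 16*17 = 37
  bit 5 = 1: r = r^2 * 17 mod 47 = 37^2 * 17 = 6*17 = 8
  -> s = B^a = 8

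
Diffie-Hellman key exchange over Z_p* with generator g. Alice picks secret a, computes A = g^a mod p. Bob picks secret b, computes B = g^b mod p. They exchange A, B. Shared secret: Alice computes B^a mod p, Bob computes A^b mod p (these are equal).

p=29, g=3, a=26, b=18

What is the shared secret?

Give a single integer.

Answer: 25

Derivation:
A = 3^26 mod 29  (bits of 26 = 11010)
  bit 0 = 1: r = r^2 * 3 mod 29 = 1^2 * 3 = 1*3 = 3
  bit 1 = 1: r = r^2 * 3 mod 29 = 3^2 * 3 = 9*3 = 27
  bit 2 = 0: r = r^2 mod 29 = 27^2 = 4
  bit 3 = 1: r = r^2 * 3 mod 29 = 4^2 * 3 = 16*3 = 19
  bit 4 = 0: r = r^2 mod 29 = 19^2 = 13
  -> A = 13
B = 3^18 mod 29  (bits of 18 = 10010)
  bit 0 = 1: r = r^2 * 3 mod 29 = 1^2 * 3 = 1*3 = 3
  bit 1 = 0: r = r^2 mod 29 = 3^2 = 9
  bit 2 = 0: r = r^2 mod 29 = 9^2 = 23
  bit 3 = 1: r = r^2 * 3 mod 29 = 23^2 * 3 = 7*3 = 21
  bit 4 = 0: r = r^2 mod 29 = 21^2 = 6
  -> B = 6
s = B^a = 6^26 mod 29  (bits of 26 = 11010)
  bit 0 = 1: r = r^2 * 6 mod 29 = 1^2 * 6 = 1*6 = 6
  bit 1 = 1: r = r^2 * 6 mod 29 = 6^2 * 6 = 7*6 = 13
  bit 2 = 0: r = r^2 mod 29 = 13^2 = 24
  bit 3 = 1: r = r^2 * 6 mod 29 = 24^2 * 6 = 25*6 = 5
  bit 4 = 0: r = r^2 mod 29 = 5^2 = 25
  -> s = B^a = 25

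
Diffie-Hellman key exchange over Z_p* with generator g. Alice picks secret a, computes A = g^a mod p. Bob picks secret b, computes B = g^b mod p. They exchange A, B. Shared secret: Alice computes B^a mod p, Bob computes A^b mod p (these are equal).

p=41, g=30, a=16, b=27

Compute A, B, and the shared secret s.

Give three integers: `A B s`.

Answer: 10 35 18

Derivation:
A = 30^16 mod 41  (bits of 16 = 10000)
  bit 0 = 1: r = r^2 * 30 mod 41 = 1^2 * 30 = 1*30 = 30
  bit 1 = 0: r = r^2 mod 41 = 30^2 = 39
  bit 2 = 0: r = r^2 mod 41 = 39^2 = 4
  bit 3 = 0: r = r^2 mod 41 = 4^2 = 16
  bit 4 = 0: r = r^2 mod 41 = 16^2 = 10
  -> A = 10
B = 30^27 mod 41  (bits of 27 = 11011)
  bit 0 = 1: r = r^2 * 30 mod 41 = 1^2 * 30 = 1*30 = 30
  bit 1 = 1: r = r^2 * 30 mod 41 = 30^2 * 30 = 39*30 = 22
  bit 2 = 0: r = r^2 mod 41 = 22^2 = 33
  bit 3 = 1: r = r^2 * 30 mod 41 = 33^2 * 30 = 23*30 = 34
  bit 4 = 1: r = r^2 * 30 mod 41 = 34^2 * 30 = 8*30 = 35
  -> B = 35
s = B^a = 35^16 mod 41  (bits of 16 = 10000)
  bit 0 = 1: r = r^2 * 35 mod 41 = 1^2 * 35 = 1*35 = 35
  bit 1 = 0: r = r^2 mod 41 = 35^2 = 36
  bit 2 = 0: r = r^2 mod 41 = 36^2 = 25
  bit 3 = 0: r = r^2 mod 41 = 25^2 = 10
  bit 4 = 0: r = r^2 mod 41 = 10^2 = 18
  -> s = B^a = 18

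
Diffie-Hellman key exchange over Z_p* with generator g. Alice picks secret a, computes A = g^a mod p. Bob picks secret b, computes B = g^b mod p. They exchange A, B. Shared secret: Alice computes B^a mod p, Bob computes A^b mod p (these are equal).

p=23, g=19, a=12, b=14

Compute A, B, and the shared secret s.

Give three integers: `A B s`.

Answer: 4 18 18

Derivation:
A = 19^12 mod 23  (bits of 12 = 1100)
  bit 0 = 1: r = r^2 * 19 mod 23 = 1^2 * 19 = 1*19 = 19
  bit 1 = 1: r = r^2 * 19 mod 23 = 19^2 * 19 = 16*19 = 5
  bit 2 = 0: r = r^2 mod 23 = 5^2 = 2
  bit 3 = 0: r = r^2 mod 23 = 2^2 = 4
  -> A = 4
B = 19^14 mod 23  (bits of 14 = 1110)
  bit 0 = 1: r = r^2 * 19 mod 23 = 1^2 * 19 = 1*19 = 19
  bit 1 = 1: r = r^2 * 19 mod 23 = 19^2 * 19 = 16*19 = 5
  bit 2 = 1: r = r^2 * 19 mod 23 = 5^2 * 19 = 2*19 = 15
  bit 3 = 0: r = r^2 mod 23 = 15^2 = 18
  -> B = 18
s = B^a = 18^12 mod 23  (bits of 12 = 1100)
  bit 0 = 1: r = r^2 * 18 mod 23 = 1^2 * 18 = 1*18 = 18
  bit 1 = 1: r = r^2 * 18 mod 23 = 18^2 * 18 = 2*18 = 13
  bit 2 = 0: r = r^2 mod 23 = 13^2 = 8
  bit 3 = 0: r = r^2 mod 23 = 8^2 = 18
  -> s = B^a = 18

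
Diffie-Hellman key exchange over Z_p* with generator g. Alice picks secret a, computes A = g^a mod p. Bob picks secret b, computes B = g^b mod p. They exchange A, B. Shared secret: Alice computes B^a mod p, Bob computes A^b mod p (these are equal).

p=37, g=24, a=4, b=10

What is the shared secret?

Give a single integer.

Answer: 34

Derivation:
A = 24^4 mod 37  (bits of 4 = 100)
  bit 0 = 1: r = r^2 * 24 mod 37 = 1^2 * 24 = 1*24 = 24
  bit 1 = 0: r = r^2 mod 37 = 24^2 = 21
  bit 2 = 0: r = r^2 mod 37 = 21^2 = 34
  -> A = 34
B = 24^10 mod 37  (bits of 10 = 1010)
  bit 0 = 1: r = r^2 * 24 mod 37 = 1^2 * 24 = 1*24 = 24
  bit 1 = 0: r = r^2 mod 37 = 24^2 = 21
  bit 2 = 1: r = r^2 * 24 mod 37 = 21^2 * 24 = 34*24 = 2
  bit 3 = 0: r = r^2 mod 37 = 2^2 = 4
  -> B = 4
s = B^a = 4^4 mod 37  (bits of 4 = 100)
  bit 0 = 1: r = r^2 * 4 mod 37 = 1^2 * 4 = 1*4 = 4
  bit 1 = 0: r = r^2 mod 37 = 4^2 = 16
  bit 2 = 0: r = r^2 mod 37 = 16^2 = 34
  -> s = B^a = 34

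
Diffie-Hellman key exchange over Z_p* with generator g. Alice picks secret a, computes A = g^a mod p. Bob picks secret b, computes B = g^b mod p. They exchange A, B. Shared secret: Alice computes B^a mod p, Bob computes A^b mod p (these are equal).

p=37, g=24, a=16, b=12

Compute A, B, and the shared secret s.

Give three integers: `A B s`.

A = 24^16 mod 37  (bits of 16 = 10000)
  bit 0 = 1: r = r^2 * 24 mod 37 = 1^2 * 24 = 1*24 = 24
  bit 1 = 0: r = r^2 mod 37 = 24^2 = 21
  bit 2 = 0: r = r^2 mod 37 = 21^2 = 34
  bit 3 = 0: r = r^2 mod 37 = 34^2 = 9
  bit 4 = 0: r = r^2 mod 37 = 9^2 = 7
  -> A = 7
B = 24^12 mod 37  (bits of 12 = 1100)
  bit 0 = 1: r = r^2 * 24 mod 37 = 1^2 * 24 = 1*24 = 24
  bit 1 = 1: r = r^2 * 24 mod 37 = 24^2 * 24 = 21*24 = 23
  bit 2 = 0: r = r^2 mod 37 = 23^2 = 11
  bit 3 = 0: r = r^2 mod 37 = 11^2 = 10
  -> B = 10
s = B^a = 10^16 mod 37  (bits of 16 = 10000)
  bit 0 = 1: r = r^2 * 10 mod 37 = 1^2 * 10 = 1*10 = 10
  bit 1 = 0: r = r^2 mod 37 = 10^2 = 26
  bit 2 = 0: r = r^2 mod 37 = 26^2 = 10
  bit 3 = 0: r = r^2 mod 37 = 10^2 = 26
  bit 4 = 0: r = r^2 mod 37 = 26^2 = 10
  -> s = B^a = 10

Answer: 7 10 10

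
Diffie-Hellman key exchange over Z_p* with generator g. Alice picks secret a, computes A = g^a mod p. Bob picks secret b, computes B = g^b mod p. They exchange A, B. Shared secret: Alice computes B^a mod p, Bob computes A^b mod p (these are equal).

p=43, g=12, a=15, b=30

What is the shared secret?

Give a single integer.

Answer: 4

Derivation:
A = 12^15 mod 43  (bits of 15 = 1111)
  bit 0 = 1: r = r^2 * 12 mod 43 = 1^2 * 12 = 1*12 = 12
  bit 1 = 1: r = r^2 * 12 mod 43 = 12^2 * 12 = 15*12 = 8
  bit 2 = 1: r = r^2 * 12 mod 43 = 8^2 * 12 = 21*12 = 37
  bit 3 = 1: r = r^2 * 12 mod 43 = 37^2 * 12 = 36*12 = 2
  -> A = 2
B = 12^30 mod 43  (bits of 30 = 11110)
  bit 0 = 1: r = r^2 * 12 mod 43 = 1^2 * 12 = 1*12 = 12
  bit 1 = 1: r = r^2 * 12 mod 43 = 12^2 * 12 = 15*12 = 8
  bit 2 = 1: r = r^2 * 12 mod 43 = 8^2 * 12 = 21*12 = 37
  bit 3 = 1: r = r^2 * 12 mod 43 = 37^2 * 12 = 36*12 = 2
  bit 4 = 0: r = r^2 mod 43 = 2^2 = 4
  -> B = 4
s = B^a = 4^15 mod 43  (bits of 15 = 1111)
  bit 0 = 1: r = r^2 * 4 mod 43 = 1^2 * 4 = 1*4 = 4
  bit 1 = 1: r = r^2 * 4 mod 43 = 4^2 * 4 = 16*4 = 21
  bit 2 = 1: r = r^2 * 4 mod 43 = 21^2 * 4 = 11*4 = 1
  bit 3 = 1: r = r^2 * 4 mod 43 = 1^2 * 4 = 1*4 = 4
  -> s = B^a = 4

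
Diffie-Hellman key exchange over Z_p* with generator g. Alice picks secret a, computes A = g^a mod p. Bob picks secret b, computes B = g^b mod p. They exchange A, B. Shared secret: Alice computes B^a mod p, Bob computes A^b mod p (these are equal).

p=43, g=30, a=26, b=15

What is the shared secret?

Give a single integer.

A = 30^26 mod 43  (bits of 26 = 11010)
  bit 0 = 1: r = r^2 * 30 mod 43 = 1^2 * 30 = 1*30 = 30
  bit 1 = 1: r = r^2 * 30 mod 43 = 30^2 * 30 = 40*30 = 39
  bit 2 = 0: r = r^2 mod 43 = 39^2 = 16
  bit 3 = 1: r = r^2 * 30 mod 43 = 16^2 * 30 = 41*30 = 26
  bit 4 = 0: r = r^2 mod 43 = 26^2 = 31
  -> A = 31
B = 30^15 mod 43  (bits of 15 = 1111)
  bit 0 = 1: r = r^2 * 30 mod 43 = 1^2 * 30 = 1*30 = 30
  bit 1 = 1: r = r^2 * 30 mod 43 = 30^2 * 30 = 40*30 = 39
  bit 2 = 1: r = r^2 * 30 mod 43 = 39^2 * 30 = 16*30 = 7
  bit 3 = 1: r = r^2 * 30 mod 43 = 7^2 * 30 = 6*30 = 8
  -> B = 8
s = B^a = 8^26 mod 43  (bits of 26 = 11010)
  bit 0 = 1: r = r^2 * 8 mod 43 = 1^2 * 8 = 1*8 = 8
  bit 1 = 1: r = r^2 * 8 mod 43 = 8^2 * 8 = 21*8 = 39
  bit 2 = 0: r = r^2 mod 43 = 39^2 = 16
  bit 3 = 1: r = r^2 * 8 mod 43 = 16^2 * 8 = 41*8 = 27
  bit 4 = 0: r = r^2 mod 43 = 27^2 = 41
  -> s = B^a = 41

Answer: 41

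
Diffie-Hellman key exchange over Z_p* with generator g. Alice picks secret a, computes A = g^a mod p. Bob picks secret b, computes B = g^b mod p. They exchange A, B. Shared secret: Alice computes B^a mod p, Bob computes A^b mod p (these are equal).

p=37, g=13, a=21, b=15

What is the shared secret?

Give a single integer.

Answer: 31

Derivation:
A = 13^21 mod 37  (bits of 21 = 10101)
  bit 0 = 1: r = r^2 * 13 mod 37 = 1^2 * 13 = 1*13 = 13
  bit 1 = 0: r = r^2 mod 37 = 13^2 = 21
  bit 2 = 1: r = r^2 * 13 mod 37 = 21^2 * 13 = 34*13 = 35
  bit 3 = 0: r = r^2 mod 37 = 35^2 = 4
  bit 4 = 1: r = r^2 * 13 mod 37 = 4^2 * 13 = 16*13 = 23
  -> A = 23
B = 13^15 mod 37  (bits of 15 = 1111)
  bit 0 = 1: r = r^2 * 13 mod 37 = 1^2 * 13 = 1*13 = 13
  bit 1 = 1: r = r^2 * 13 mod 37 = 13^2 * 13 = 21*13 = 14
  bit 2 = 1: r = r^2 * 13 mod 37 = 14^2 * 13 = 11*13 = 32
  bit 3 = 1: r = r^2 * 13 mod 37 = 32^2 * 13 = 25*13 = 29
  -> B = 29
s = B^a = 29^21 mod 37  (bits of 21 = 10101)
  bit 0 = 1: r = r^2 * 29 mod 37 = 1^2 * 29 = 1*29 = 29
  bit 1 = 0: r = r^2 mod 37 = 29^2 = 27
  bit 2 = 1: r = r^2 * 29 mod 37 = 27^2 * 29 = 26*29 = 14
  bit 3 = 0: r = r^2 mod 37 = 14^2 = 11
  bit 4 = 1: r = r^2 * 29 mod 37 = 11^2 * 29 = 10*29 = 31
  -> s = B^a = 31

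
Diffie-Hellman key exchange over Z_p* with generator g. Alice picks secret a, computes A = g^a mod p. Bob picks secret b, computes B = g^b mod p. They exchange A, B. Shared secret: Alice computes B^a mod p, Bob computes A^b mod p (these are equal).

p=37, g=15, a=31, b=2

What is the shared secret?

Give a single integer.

A = 15^31 mod 37  (bits of 31 = 11111)
  bit 0 = 1: r = r^2 * 15 mod 37 = 1^2 * 15 = 1*15 = 15
  bit 1 = 1: r = r^2 * 15 mod 37 = 15^2 * 15 = 3*15 = 8
  bit 2 = 1: r = r^2 * 15 mod 37 = 8^2 * 15 = 27*15 = 35
  bit 3 = 1: r = r^2 * 15 mod 37 = 35^2 * 15 = 4*15 = 23
  bit 4 = 1: r = r^2 * 15 mod 37 = 23^2 * 15 = 11*15 = 17
  -> A = 17
B = 15^2 mod 37  (bits of 2 = 10)
  bit 0 = 1: r = r^2 * 15 mod 37 = 1^2 * 15 = 1*15 = 15
  bit 1 = 0: r = r^2 mod 37 = 15^2 = 3
  -> B = 3
s = B^a = 3^31 mod 37  (bits of 31 = 11111)
  bit 0 = 1: r = r^2 * 3 mod 37 = 1^2 * 3 = 1*3 = 3
  bit 1 = 1: r = r^2 * 3 mod 37 = 3^2 * 3 = 9*3 = 27
  bit 2 = 1: r = r^2 * 3 mod 37 = 27^2 * 3 = 26*3 = 4
  bit 3 = 1: r = r^2 * 3 mod 37 = 4^2 * 3 = 16*3 = 11
  bit 4 = 1: r = r^2 * 3 mod 37 = 11^2 * 3 = 10*3 = 30
  -> s = B^a = 30

Answer: 30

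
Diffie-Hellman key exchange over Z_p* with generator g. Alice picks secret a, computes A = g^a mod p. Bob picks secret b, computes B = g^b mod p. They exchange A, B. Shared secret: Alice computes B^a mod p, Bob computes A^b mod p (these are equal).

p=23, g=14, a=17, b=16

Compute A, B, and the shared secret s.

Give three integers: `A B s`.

A = 14^17 mod 23  (bits of 17 = 10001)
  bit 0 = 1: r = r^2 * 14 mod 23 = 1^2 * 14 = 1*14 = 14
  bit 1 = 0: r = r^2 mod 23 = 14^2 = 12
  bit 2 = 0: r = r^2 mod 23 = 12^2 = 6
  bit 3 = 0: r = r^2 mod 23 = 6^2 = 13
  bit 4 = 1: r = r^2 * 14 mod 23 = 13^2 * 14 = 8*14 = 20
  -> A = 20
B = 14^16 mod 23  (bits of 16 = 10000)
  bit 0 = 1: r = r^2 * 14 mod 23 = 1^2 * 14 = 1*14 = 14
  bit 1 = 0: r = r^2 mod 23 = 14^2 = 12
  bit 2 = 0: r = r^2 mod 23 = 12^2 = 6
  bit 3 = 0: r = r^2 mod 23 = 6^2 = 13
  bit 4 = 0: r = r^2 mod 23 = 13^2 = 8
  -> B = 8
s = B^a = 8^17 mod 23  (bits of 17 = 10001)
  bit 0 = 1: r = r^2 * 8 mod 23 = 1^2 * 8 = 1*8 = 8
  bit 1 = 0: r = r^2 mod 23 = 8^2 = 18
  bit 2 = 0: r = r^2 mod 23 = 18^2 = 2
  bit 3 = 0: r = r^2 mod 23 = 2^2 = 4
  bit 4 = 1: r = r^2 * 8 mod 23 = 4^2 * 8 = 16*8 = 13
  -> s = B^a = 13

Answer: 20 8 13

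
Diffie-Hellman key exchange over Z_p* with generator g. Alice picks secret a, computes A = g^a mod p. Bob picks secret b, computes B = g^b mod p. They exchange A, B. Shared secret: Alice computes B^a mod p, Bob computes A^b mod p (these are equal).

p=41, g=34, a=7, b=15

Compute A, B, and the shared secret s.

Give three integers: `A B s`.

Answer: 24 27 38

Derivation:
A = 34^7 mod 41  (bits of 7 = 111)
  bit 0 = 1: r = r^2 * 34 mod 41 = 1^2 * 34 = 1*34 = 34
  bit 1 = 1: r = r^2 * 34 mod 41 = 34^2 * 34 = 8*34 = 26
  bit 2 = 1: r = r^2 * 34 mod 41 = 26^2 * 34 = 20*34 = 24
  -> A = 24
B = 34^15 mod 41  (bits of 15 = 1111)
  bit 0 = 1: r = r^2 * 34 mod 41 = 1^2 * 34 = 1*34 = 34
  bit 1 = 1: r = r^2 * 34 mod 41 = 34^2 * 34 = 8*34 = 26
  bit 2 = 1: r = r^2 * 34 mod 41 = 26^2 * 34 = 20*34 = 24
  bit 3 = 1: r = r^2 * 34 mod 41 = 24^2 * 34 = 2*34 = 27
  -> B = 27
s = B^a = 27^7 mod 41  (bits of 7 = 111)
  bit 0 = 1: r = r^2 * 27 mod 41 = 1^2 * 27 = 1*27 = 27
  bit 1 = 1: r = r^2 * 27 mod 41 = 27^2 * 27 = 32*27 = 3
  bit 2 = 1: r = r^2 * 27 mod 41 = 3^2 * 27 = 9*27 = 38
  -> s = B^a = 38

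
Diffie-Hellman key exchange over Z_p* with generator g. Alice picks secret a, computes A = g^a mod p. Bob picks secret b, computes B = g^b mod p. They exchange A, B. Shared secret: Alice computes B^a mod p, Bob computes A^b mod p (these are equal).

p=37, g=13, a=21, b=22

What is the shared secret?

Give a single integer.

A = 13^21 mod 37  (bits of 21 = 10101)
  bit 0 = 1: r = r^2 * 13 mod 37 = 1^2 * 13 = 1*13 = 13
  bit 1 = 0: r = r^2 mod 37 = 13^2 = 21
  bit 2 = 1: r = r^2 * 13 mod 37 = 21^2 * 13 = 34*13 = 35
  bit 3 = 0: r = r^2 mod 37 = 35^2 = 4
  bit 4 = 1: r = r^2 * 13 mod 37 = 4^2 * 13 = 16*13 = 23
  -> A = 23
B = 13^22 mod 37  (bits of 22 = 10110)
  bit 0 = 1: r = r^2 * 13 mod 37 = 1^2 * 13 = 1*13 = 13
  bit 1 = 0: r = r^2 mod 37 = 13^2 = 21
  bit 2 = 1: r = r^2 * 13 mod 37 = 21^2 * 13 = 34*13 = 35
  bit 3 = 1: r = r^2 * 13 mod 37 = 35^2 * 13 = 4*13 = 15
  bit 4 = 0: r = r^2 mod 37 = 15^2 = 3
  -> B = 3
s = B^a = 3^21 mod 37  (bits of 21 = 10101)
  bit 0 = 1: r = r^2 * 3 mod 37 = 1^2 * 3 = 1*3 = 3
  bit 1 = 0: r = r^2 mod 37 = 3^2 = 9
  bit 2 = 1: r = r^2 * 3 mod 37 = 9^2 * 3 = 7*3 = 21
  bit 3 = 0: r = r^2 mod 37 = 21^2 = 34
  bit 4 = 1: r = r^2 * 3 mod 37 = 34^2 * 3 = 9*3 = 27
  -> s = B^a = 27

Answer: 27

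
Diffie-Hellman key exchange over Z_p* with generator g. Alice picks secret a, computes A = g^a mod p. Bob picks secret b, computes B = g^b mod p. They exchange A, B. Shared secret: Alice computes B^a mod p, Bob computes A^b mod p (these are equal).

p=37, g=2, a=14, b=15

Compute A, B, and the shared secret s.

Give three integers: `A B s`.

A = 2^14 mod 37  (bits of 14 = 1110)
  bit 0 = 1: r = r^2 * 2 mod 37 = 1^2 * 2 = 1*2 = 2
  bit 1 = 1: r = r^2 * 2 mod 37 = 2^2 * 2 = 4*2 = 8
  bit 2 = 1: r = r^2 * 2 mod 37 = 8^2 * 2 = 27*2 = 17
  bit 3 = 0: r = r^2 mod 37 = 17^2 = 30
  -> A = 30
B = 2^15 mod 37  (bits of 15 = 1111)
  bit 0 = 1: r = r^2 * 2 mod 37 = 1^2 * 2 = 1*2 = 2
  bit 1 = 1: r = r^2 * 2 mod 37 = 2^2 * 2 = 4*2 = 8
  bit 2 = 1: r = r^2 * 2 mod 37 = 8^2 * 2 = 27*2 = 17
  bit 3 = 1: r = r^2 * 2 mod 37 = 17^2 * 2 = 30*2 = 23
  -> B = 23
s = B^a = 23^14 mod 37  (bits of 14 = 1110)
  bit 0 = 1: r = r^2 * 23 mod 37 = 1^2 * 23 = 1*23 = 23
  bit 1 = 1: r = r^2 * 23 mod 37 = 23^2 * 23 = 11*23 = 31
  bit 2 = 1: r = r^2 * 23 mod 37 = 31^2 * 23 = 36*23 = 14
  bit 3 = 0: r = r^2 mod 37 = 14^2 = 11
  -> s = B^a = 11

Answer: 30 23 11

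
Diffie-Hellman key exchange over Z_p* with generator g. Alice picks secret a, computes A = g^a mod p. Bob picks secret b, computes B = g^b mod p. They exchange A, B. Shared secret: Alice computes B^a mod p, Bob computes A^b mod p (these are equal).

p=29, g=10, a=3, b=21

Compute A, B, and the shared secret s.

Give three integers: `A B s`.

Answer: 14 12 17

Derivation:
A = 10^3 mod 29  (bits of 3 = 11)
  bit 0 = 1: r = r^2 * 10 mod 29 = 1^2 * 10 = 1*10 = 10
  bit 1 = 1: r = r^2 * 10 mod 29 = 10^2 * 10 = 13*10 = 14
  -> A = 14
B = 10^21 mod 29  (bits of 21 = 10101)
  bit 0 = 1: r = r^2 * 10 mod 29 = 1^2 * 10 = 1*10 = 10
  bit 1 = 0: r = r^2 mod 29 = 10^2 = 13
  bit 2 = 1: r = r^2 * 10 mod 29 = 13^2 * 10 = 24*10 = 8
  bit 3 = 0: r = r^2 mod 29 = 8^2 = 6
  bit 4 = 1: r = r^2 * 10 mod 29 = 6^2 * 10 = 7*10 = 12
  -> B = 12
s = B^a = 12^3 mod 29  (bits of 3 = 11)
  bit 0 = 1: r = r^2 * 12 mod 29 = 1^2 * 12 = 1*12 = 12
  bit 1 = 1: r = r^2 * 12 mod 29 = 12^2 * 12 = 28*12 = 17
  -> s = B^a = 17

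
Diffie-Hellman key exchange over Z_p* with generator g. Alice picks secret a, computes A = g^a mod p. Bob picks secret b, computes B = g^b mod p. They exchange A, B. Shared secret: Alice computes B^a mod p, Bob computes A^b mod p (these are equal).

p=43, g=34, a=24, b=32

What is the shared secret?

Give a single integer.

A = 34^24 mod 43  (bits of 24 = 11000)
  bit 0 = 1: r = r^2 * 34 mod 43 = 1^2 * 34 = 1*34 = 34
  bit 1 = 1: r = r^2 * 34 mod 43 = 34^2 * 34 = 38*34 = 2
  bit 2 = 0: r = r^2 mod 43 = 2^2 = 4
  bit 3 = 0: r = r^2 mod 43 = 4^2 = 16
  bit 4 = 0: r = r^2 mod 43 = 16^2 = 41
  -> A = 41
B = 34^32 mod 43  (bits of 32 = 100000)
  bit 0 = 1: r = r^2 * 34 mod 43 = 1^2 * 34 = 1*34 = 34
  bit 1 = 0: r = r^2 mod 43 = 34^2 = 38
  bit 2 = 0: r = r^2 mod 43 = 38^2 = 25
  bit 3 = 0: r = r^2 mod 43 = 25^2 = 23
  bit 4 = 0: r = r^2 mod 43 = 23^2 = 13
  bit 5 = 0: r = r^2 mod 43 = 13^2 = 40
  -> B = 40
s = B^a = 40^24 mod 43  (bits of 24 = 11000)
  bit 0 = 1: r = r^2 * 40 mod 43 = 1^2 * 40 = 1*40 = 40
  bit 1 = 1: r = r^2 * 40 mod 43 = 40^2 * 40 = 9*40 = 16
  bit 2 = 0: r = r^2 mod 43 = 16^2 = 41
  bit 3 = 0: r = r^2 mod 43 = 41^2 = 4
  bit 4 = 0: r = r^2 mod 43 = 4^2 = 16
  -> s = B^a = 16

Answer: 16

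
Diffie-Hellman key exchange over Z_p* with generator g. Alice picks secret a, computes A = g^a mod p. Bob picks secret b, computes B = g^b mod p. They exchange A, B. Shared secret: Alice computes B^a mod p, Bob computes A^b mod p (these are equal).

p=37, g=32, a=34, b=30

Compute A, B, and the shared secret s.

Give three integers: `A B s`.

A = 32^34 mod 37  (bits of 34 = 100010)
  bit 0 = 1: r = r^2 * 32 mod 37 = 1^2 * 32 = 1*32 = 32
  bit 1 = 0: r = r^2 mod 37 = 32^2 = 25
  bit 2 = 0: r = r^2 mod 37 = 25^2 = 33
  bit 3 = 0: r = r^2 mod 37 = 33^2 = 16
  bit 4 = 1: r = r^2 * 32 mod 37 = 16^2 * 32 = 34*32 = 15
  bit 5 = 0: r = r^2 mod 37 = 15^2 = 3
  -> A = 3
B = 32^30 mod 37  (bits of 30 = 11110)
  bit 0 = 1: r = r^2 * 32 mod 37 = 1^2 * 32 = 1*32 = 32
  bit 1 = 1: r = r^2 * 32 mod 37 = 32^2 * 32 = 25*32 = 23
  bit 2 = 1: r = r^2 * 32 mod 37 = 23^2 * 32 = 11*32 = 19
  bit 3 = 1: r = r^2 * 32 mod 37 = 19^2 * 32 = 28*32 = 8
  bit 4 = 0: r = r^2 mod 37 = 8^2 = 27
  -> B = 27
s = B^a = 27^34 mod 37  (bits of 34 = 100010)
  bit 0 = 1: r = r^2 * 27 mod 37 = 1^2 * 27 = 1*27 = 27
  bit 1 = 0: r = r^2 mod 37 = 27^2 = 26
  bit 2 = 0: r = r^2 mod 37 = 26^2 = 10
  bit 3 = 0: r = r^2 mod 37 = 10^2 = 26
  bit 4 = 1: r = r^2 * 27 mod 37 = 26^2 * 27 = 10*27 = 11
  bit 5 = 0: r = r^2 mod 37 = 11^2 = 10
  -> s = B^a = 10

Answer: 3 27 10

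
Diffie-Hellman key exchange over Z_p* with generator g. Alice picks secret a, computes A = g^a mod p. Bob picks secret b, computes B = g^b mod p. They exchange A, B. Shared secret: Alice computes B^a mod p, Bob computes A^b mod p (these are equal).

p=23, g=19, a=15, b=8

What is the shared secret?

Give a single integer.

A = 19^15 mod 23  (bits of 15 = 1111)
  bit 0 = 1: r = r^2 * 19 mod 23 = 1^2 * 19 = 1*19 = 19
  bit 1 = 1: r = r^2 * 19 mod 23 = 19^2 * 19 = 16*19 = 5
  bit 2 = 1: r = r^2 * 19 mod 23 = 5^2 * 19 = 2*19 = 15
  bit 3 = 1: r = r^2 * 19 mod 23 = 15^2 * 19 = 18*19 = 20
  -> A = 20
B = 19^8 mod 23  (bits of 8 = 1000)
  bit 0 = 1: r = r^2 * 19 mod 23 = 1^2 * 19 = 1*19 = 19
  bit 1 = 0: r = r^2 mod 23 = 19^2 = 16
  bit 2 = 0: r = r^2 mod 23 = 16^2 = 3
  bit 3 = 0: r = r^2 mod 23 = 3^2 = 9
  -> B = 9
s = B^a = 9^15 mod 23  (bits of 15 = 1111)
  bit 0 = 1: r = r^2 * 9 mod 23 = 1^2 * 9 = 1*9 = 9
  bit 1 = 1: r = r^2 * 9 mod 23 = 9^2 * 9 = 12*9 = 16
  bit 2 = 1: r = r^2 * 9 mod 23 = 16^2 * 9 = 3*9 = 4
  bit 3 = 1: r = r^2 * 9 mod 23 = 4^2 * 9 = 16*9 = 6
  -> s = B^a = 6

Answer: 6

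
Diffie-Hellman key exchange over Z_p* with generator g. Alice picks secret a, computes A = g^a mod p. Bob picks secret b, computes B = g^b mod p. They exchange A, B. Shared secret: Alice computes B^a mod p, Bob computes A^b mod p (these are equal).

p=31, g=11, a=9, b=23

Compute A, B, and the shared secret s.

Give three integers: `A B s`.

A = 11^9 mod 31  (bits of 9 = 1001)
  bit 0 = 1: r = r^2 * 11 mod 31 = 1^2 * 11 = 1*11 = 11
  bit 1 = 0: r = r^2 mod 31 = 11^2 = 28
  bit 2 = 0: r = r^2 mod 31 = 28^2 = 9
  bit 3 = 1: r = r^2 * 11 mod 31 = 9^2 * 11 = 19*11 = 23
  -> A = 23
B = 11^23 mod 31  (bits of 23 = 10111)
  bit 0 = 1: r = r^2 * 11 mod 31 = 1^2 * 11 = 1*11 = 11
  bit 1 = 0: r = r^2 mod 31 = 11^2 = 28
  bit 2 = 1: r = r^2 * 11 mod 31 = 28^2 * 11 = 9*11 = 6
  bit 3 = 1: r = r^2 * 11 mod 31 = 6^2 * 11 = 5*11 = 24
  bit 4 = 1: r = r^2 * 11 mod 31 = 24^2 * 11 = 18*11 = 12
  -> B = 12
s = B^a = 12^9 mod 31  (bits of 9 = 1001)
  bit 0 = 1: r = r^2 * 12 mod 31 = 1^2 * 12 = 1*12 = 12
  bit 1 = 0: r = r^2 mod 31 = 12^2 = 20
  bit 2 = 0: r = r^2 mod 31 = 20^2 = 28
  bit 3 = 1: r = r^2 * 12 mod 31 = 28^2 * 12 = 9*12 = 15
  -> s = B^a = 15

Answer: 23 12 15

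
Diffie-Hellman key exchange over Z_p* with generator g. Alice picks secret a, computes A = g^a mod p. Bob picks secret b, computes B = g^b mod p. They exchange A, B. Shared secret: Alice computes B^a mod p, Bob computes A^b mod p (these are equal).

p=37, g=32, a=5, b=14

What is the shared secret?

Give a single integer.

Answer: 3

Derivation:
A = 32^5 mod 37  (bits of 5 = 101)
  bit 0 = 1: r = r^2 * 32 mod 37 = 1^2 * 32 = 1*32 = 32
  bit 1 = 0: r = r^2 mod 37 = 32^2 = 25
  bit 2 = 1: r = r^2 * 32 mod 37 = 25^2 * 32 = 33*32 = 20
  -> A = 20
B = 32^14 mod 37  (bits of 14 = 1110)
  bit 0 = 1: r = r^2 * 32 mod 37 = 1^2 * 32 = 1*32 = 32
  bit 1 = 1: r = r^2 * 32 mod 37 = 32^2 * 32 = 25*32 = 23
  bit 2 = 1: r = r^2 * 32 mod 37 = 23^2 * 32 = 11*32 = 19
  bit 3 = 0: r = r^2 mod 37 = 19^2 = 28
  -> B = 28
s = B^a = 28^5 mod 37  (bits of 5 = 101)
  bit 0 = 1: r = r^2 * 28 mod 37 = 1^2 * 28 = 1*28 = 28
  bit 1 = 0: r = r^2 mod 37 = 28^2 = 7
  bit 2 = 1: r = r^2 * 28 mod 37 = 7^2 * 28 = 12*28 = 3
  -> s = B^a = 3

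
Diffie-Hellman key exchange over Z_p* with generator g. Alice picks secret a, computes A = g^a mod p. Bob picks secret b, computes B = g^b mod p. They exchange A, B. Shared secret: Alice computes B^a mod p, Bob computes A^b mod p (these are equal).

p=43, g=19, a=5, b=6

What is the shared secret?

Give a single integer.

A = 19^5 mod 43  (bits of 5 = 101)
  bit 0 = 1: r = r^2 * 19 mod 43 = 1^2 * 19 = 1*19 = 19
  bit 1 = 0: r = r^2 mod 43 = 19^2 = 17
  bit 2 = 1: r = r^2 * 19 mod 43 = 17^2 * 19 = 31*19 = 30
  -> A = 30
B = 19^6 mod 43  (bits of 6 = 110)
  bit 0 = 1: r = r^2 * 19 mod 43 = 1^2 * 19 = 1*19 = 19
  bit 1 = 1: r = r^2 * 19 mod 43 = 19^2 * 19 = 17*19 = 22
  bit 2 = 0: r = r^2 mod 43 = 22^2 = 11
  -> B = 11
s = B^a = 11^5 mod 43  (bits of 5 = 101)
  bit 0 = 1: r = r^2 * 11 mod 43 = 1^2 * 11 = 1*11 = 11
  bit 1 = 0: r = r^2 mod 43 = 11^2 = 35
  bit 2 = 1: r = r^2 * 11 mod 43 = 35^2 * 11 = 21*11 = 16
  -> s = B^a = 16

Answer: 16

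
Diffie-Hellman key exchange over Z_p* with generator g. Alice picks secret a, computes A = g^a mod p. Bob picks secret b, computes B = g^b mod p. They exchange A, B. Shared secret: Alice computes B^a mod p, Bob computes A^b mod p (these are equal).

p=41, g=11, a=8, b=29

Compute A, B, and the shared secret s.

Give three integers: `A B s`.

Answer: 16 29 18

Derivation:
A = 11^8 mod 41  (bits of 8 = 1000)
  bit 0 = 1: r = r^2 * 11 mod 41 = 1^2 * 11 = 1*11 = 11
  bit 1 = 0: r = r^2 mod 41 = 11^2 = 39
  bit 2 = 0: r = r^2 mod 41 = 39^2 = 4
  bit 3 = 0: r = r^2 mod 41 = 4^2 = 16
  -> A = 16
B = 11^29 mod 41  (bits of 29 = 11101)
  bit 0 = 1: r = r^2 * 11 mod 41 = 1^2 * 11 = 1*11 = 11
  bit 1 = 1: r = r^2 * 11 mod 41 = 11^2 * 11 = 39*11 = 19
  bit 2 = 1: r = r^2 * 11 mod 41 = 19^2 * 11 = 33*11 = 35
  bit 3 = 0: r = r^2 mod 41 = 35^2 = 36
  bit 4 = 1: r = r^2 * 11 mod 41 = 36^2 * 11 = 25*11 = 29
  -> B = 29
s = B^a = 29^8 mod 41  (bits of 8 = 1000)
  bit 0 = 1: r = r^2 * 29 mod 41 = 1^2 * 29 = 1*29 = 29
  bit 1 = 0: r = r^2 mod 41 = 29^2 = 21
  bit 2 = 0: r = r^2 mod 41 = 21^2 = 31
  bit 3 = 0: r = r^2 mod 41 = 31^2 = 18
  -> s = B^a = 18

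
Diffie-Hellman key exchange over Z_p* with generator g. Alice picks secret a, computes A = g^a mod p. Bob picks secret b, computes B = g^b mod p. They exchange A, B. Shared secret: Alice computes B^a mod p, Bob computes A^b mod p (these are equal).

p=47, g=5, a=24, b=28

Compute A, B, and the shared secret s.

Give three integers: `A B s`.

Answer: 42 24 24

Derivation:
A = 5^24 mod 47  (bits of 24 = 11000)
  bit 0 = 1: r = r^2 * 5 mod 47 = 1^2 * 5 = 1*5 = 5
  bit 1 = 1: r = r^2 * 5 mod 47 = 5^2 * 5 = 25*5 = 31
  bit 2 = 0: r = r^2 mod 47 = 31^2 = 21
  bit 3 = 0: r = r^2 mod 47 = 21^2 = 18
  bit 4 = 0: r = r^2 mod 47 = 18^2 = 42
  -> A = 42
B = 5^28 mod 47  (bits of 28 = 11100)
  bit 0 = 1: r = r^2 * 5 mod 47 = 1^2 * 5 = 1*5 = 5
  bit 1 = 1: r = r^2 * 5 mod 47 = 5^2 * 5 = 25*5 = 31
  bit 2 = 1: r = r^2 * 5 mod 47 = 31^2 * 5 = 21*5 = 11
  bit 3 = 0: r = r^2 mod 47 = 11^2 = 27
  bit 4 = 0: r = r^2 mod 47 = 27^2 = 24
  -> B = 24
s = B^a = 24^24 mod 47  (bits of 24 = 11000)
  bit 0 = 1: r = r^2 * 24 mod 47 = 1^2 * 24 = 1*24 = 24
  bit 1 = 1: r = r^2 * 24 mod 47 = 24^2 * 24 = 12*24 = 6
  bit 2 = 0: r = r^2 mod 47 = 6^2 = 36
  bit 3 = 0: r = r^2 mod 47 = 36^2 = 27
  bit 4 = 0: r = r^2 mod 47 = 27^2 = 24
  -> s = B^a = 24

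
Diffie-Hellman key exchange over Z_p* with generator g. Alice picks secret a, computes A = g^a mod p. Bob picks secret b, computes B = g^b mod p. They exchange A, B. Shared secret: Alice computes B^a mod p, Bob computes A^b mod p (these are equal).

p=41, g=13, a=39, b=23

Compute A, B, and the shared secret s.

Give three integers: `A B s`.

A = 13^39 mod 41  (bits of 39 = 100111)
  bit 0 = 1: r = r^2 * 13 mod 41 = 1^2 * 13 = 1*13 = 13
  bit 1 = 0: r = r^2 mod 41 = 13^2 = 5
  bit 2 = 0: r = r^2 mod 41 = 5^2 = 25
  bit 3 = 1: r = r^2 * 13 mod 41 = 25^2 * 13 = 10*13 = 7
  bit 4 = 1: r = r^2 * 13 mod 41 = 7^2 * 13 = 8*13 = 22
  bit 5 = 1: r = r^2 * 13 mod 41 = 22^2 * 13 = 33*13 = 19
  -> A = 19
B = 13^23 mod 41  (bits of 23 = 10111)
  bit 0 = 1: r = r^2 * 13 mod 41 = 1^2 * 13 = 1*13 = 13
  bit 1 = 0: r = r^2 mod 41 = 13^2 = 5
  bit 2 = 1: r = r^2 * 13 mod 41 = 5^2 * 13 = 25*13 = 38
  bit 3 = 1: r = r^2 * 13 mod 41 = 38^2 * 13 = 9*13 = 35
  bit 4 = 1: r = r^2 * 13 mod 41 = 35^2 * 13 = 36*13 = 17
  -> B = 17
s = B^a = 17^39 mod 41  (bits of 39 = 100111)
  bit 0 = 1: r = r^2 * 17 mod 41 = 1^2 * 17 = 1*17 = 17
  bit 1 = 0: r = r^2 mod 41 = 17^2 = 2
  bit 2 = 0: r = r^2 mod 41 = 2^2 = 4
  bit 3 = 1: r = r^2 * 17 mod 41 = 4^2 * 17 = 16*17 = 26
  bit 4 = 1: r = r^2 * 17 mod 41 = 26^2 * 17 = 20*17 = 12
  bit 5 = 1: r = r^2 * 17 mod 41 = 12^2 * 17 = 21*17 = 29
  -> s = B^a = 29

Answer: 19 17 29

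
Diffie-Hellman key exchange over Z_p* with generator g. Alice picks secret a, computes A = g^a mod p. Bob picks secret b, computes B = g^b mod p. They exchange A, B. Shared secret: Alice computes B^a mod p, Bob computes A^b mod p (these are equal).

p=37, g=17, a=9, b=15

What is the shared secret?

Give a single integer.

Answer: 31

Derivation:
A = 17^9 mod 37  (bits of 9 = 1001)
  bit 0 = 1: r = r^2 * 17 mod 37 = 1^2 * 17 = 1*17 = 17
  bit 1 = 0: r = r^2 mod 37 = 17^2 = 30
  bit 2 = 0: r = r^2 mod 37 = 30^2 = 12
  bit 3 = 1: r = r^2 * 17 mod 37 = 12^2 * 17 = 33*17 = 6
  -> A = 6
B = 17^15 mod 37  (bits of 15 = 1111)
  bit 0 = 1: r = r^2 * 17 mod 37 = 1^2 * 17 = 1*17 = 17
  bit 1 = 1: r = r^2 * 17 mod 37 = 17^2 * 17 = 30*17 = 29
  bit 2 = 1: r = r^2 * 17 mod 37 = 29^2 * 17 = 27*17 = 15
  bit 3 = 1: r = r^2 * 17 mod 37 = 15^2 * 17 = 3*17 = 14
  -> B = 14
s = B^a = 14^9 mod 37  (bits of 9 = 1001)
  bit 0 = 1: r = r^2 * 14 mod 37 = 1^2 * 14 = 1*14 = 14
  bit 1 = 0: r = r^2 mod 37 = 14^2 = 11
  bit 2 = 0: r = r^2 mod 37 = 11^2 = 10
  bit 3 = 1: r = r^2 * 14 mod 37 = 10^2 * 14 = 26*14 = 31
  -> s = B^a = 31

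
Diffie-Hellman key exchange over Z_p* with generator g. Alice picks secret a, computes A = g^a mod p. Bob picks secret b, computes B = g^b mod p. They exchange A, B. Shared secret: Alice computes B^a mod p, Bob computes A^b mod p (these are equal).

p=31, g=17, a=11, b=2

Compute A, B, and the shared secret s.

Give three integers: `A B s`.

Answer: 22 10 19

Derivation:
A = 17^11 mod 31  (bits of 11 = 1011)
  bit 0 = 1: r = r^2 * 17 mod 31 = 1^2 * 17 = 1*17 = 17
  bit 1 = 0: r = r^2 mod 31 = 17^2 = 10
  bit 2 = 1: r = r^2 * 17 mod 31 = 10^2 * 17 = 7*17 = 26
  bit 3 = 1: r = r^2 * 17 mod 31 = 26^2 * 17 = 25*17 = 22
  -> A = 22
B = 17^2 mod 31  (bits of 2 = 10)
  bit 0 = 1: r = r^2 * 17 mod 31 = 1^2 * 17 = 1*17 = 17
  bit 1 = 0: r = r^2 mod 31 = 17^2 = 10
  -> B = 10
s = B^a = 10^11 mod 31  (bits of 11 = 1011)
  bit 0 = 1: r = r^2 * 10 mod 31 = 1^2 * 10 = 1*10 = 10
  bit 1 = 0: r = r^2 mod 31 = 10^2 = 7
  bit 2 = 1: r = r^2 * 10 mod 31 = 7^2 * 10 = 18*10 = 25
  bit 3 = 1: r = r^2 * 10 mod 31 = 25^2 * 10 = 5*10 = 19
  -> s = B^a = 19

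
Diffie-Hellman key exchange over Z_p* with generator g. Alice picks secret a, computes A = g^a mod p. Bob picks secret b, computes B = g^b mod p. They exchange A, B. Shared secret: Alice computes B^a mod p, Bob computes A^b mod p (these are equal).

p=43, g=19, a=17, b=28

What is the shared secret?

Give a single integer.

Answer: 36

Derivation:
A = 19^17 mod 43  (bits of 17 = 10001)
  bit 0 = 1: r = r^2 * 19 mod 43 = 1^2 * 19 = 1*19 = 19
  bit 1 = 0: r = r^2 mod 43 = 19^2 = 17
  bit 2 = 0: r = r^2 mod 43 = 17^2 = 31
  bit 3 = 0: r = r^2 mod 43 = 31^2 = 15
  bit 4 = 1: r = r^2 * 19 mod 43 = 15^2 * 19 = 10*19 = 18
  -> A = 18
B = 19^28 mod 43  (bits of 28 = 11100)
  bit 0 = 1: r = r^2 * 19 mod 43 = 1^2 * 19 = 1*19 = 19
  bit 1 = 1: r = r^2 * 19 mod 43 = 19^2 * 19 = 17*19 = 22
  bit 2 = 1: r = r^2 * 19 mod 43 = 22^2 * 19 = 11*19 = 37
  bit 3 = 0: r = r^2 mod 43 = 37^2 = 36
  bit 4 = 0: r = r^2 mod 43 = 36^2 = 6
  -> B = 6
s = B^a = 6^17 mod 43  (bits of 17 = 10001)
  bit 0 = 1: r = r^2 * 6 mod 43 = 1^2 * 6 = 1*6 = 6
  bit 1 = 0: r = r^2 mod 43 = 6^2 = 36
  bit 2 = 0: r = r^2 mod 43 = 36^2 = 6
  bit 3 = 0: r = r^2 mod 43 = 6^2 = 36
  bit 4 = 1: r = r^2 * 6 mod 43 = 36^2 * 6 = 6*6 = 36
  -> s = B^a = 36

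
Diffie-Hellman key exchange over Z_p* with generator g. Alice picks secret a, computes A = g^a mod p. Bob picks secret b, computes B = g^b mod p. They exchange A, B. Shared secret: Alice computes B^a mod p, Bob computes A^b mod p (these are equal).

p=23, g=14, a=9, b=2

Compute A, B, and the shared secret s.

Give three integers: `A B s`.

Answer: 21 12 4

Derivation:
A = 14^9 mod 23  (bits of 9 = 1001)
  bit 0 = 1: r = r^2 * 14 mod 23 = 1^2 * 14 = 1*14 = 14
  bit 1 = 0: r = r^2 mod 23 = 14^2 = 12
  bit 2 = 0: r = r^2 mod 23 = 12^2 = 6
  bit 3 = 1: r = r^2 * 14 mod 23 = 6^2 * 14 = 13*14 = 21
  -> A = 21
B = 14^2 mod 23  (bits of 2 = 10)
  bit 0 = 1: r = r^2 * 14 mod 23 = 1^2 * 14 = 1*14 = 14
  bit 1 = 0: r = r^2 mod 23 = 14^2 = 12
  -> B = 12
s = B^a = 12^9 mod 23  (bits of 9 = 1001)
  bit 0 = 1: r = r^2 * 12 mod 23 = 1^2 * 12 = 1*12 = 12
  bit 1 = 0: r = r^2 mod 23 = 12^2 = 6
  bit 2 = 0: r = r^2 mod 23 = 6^2 = 13
  bit 3 = 1: r = r^2 * 12 mod 23 = 13^2 * 12 = 8*12 = 4
  -> s = B^a = 4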